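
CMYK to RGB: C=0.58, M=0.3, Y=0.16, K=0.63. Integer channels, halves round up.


R = 255 × (1-C) × (1-K) = 255 × 0.42 × 0.37 = 39.627 → 40
G = 255 × (1-M) × (1-K) = 255 × 0.70 × 0.37 = 66.045 → 66
B = 255 × (1-Y) × (1-K) = 255 × 0.84 × 0.37 = 79.254 → 79
= RGB(40, 66, 79)


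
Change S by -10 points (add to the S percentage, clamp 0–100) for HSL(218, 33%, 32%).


Original S = 33%
Adjustment = -10 percentage points
New S = 33 + (-10) = 23
Clamp to [0, 100] → 23
= HSL(218°, 23%, 32%)


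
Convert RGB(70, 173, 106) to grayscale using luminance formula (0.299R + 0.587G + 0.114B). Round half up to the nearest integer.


Gray = 0.299×R + 0.587×G + 0.114×B
Gray = 0.299×70 + 0.587×173 + 0.114×106
Gray = 20.930 + 101.551 + 12.084
Gray = 134.565 → round half up → 135
Gray = 135


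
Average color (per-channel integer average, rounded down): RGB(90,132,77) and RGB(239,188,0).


Midpoint: each channel = ⌊(C₁+C₂)/2⌋
R: ⌊(90+239)/2⌋ = 164
G: ⌊(132+188)/2⌋ = 160
B: ⌊(77+0)/2⌋ = 38
= RGB(164, 160, 38)


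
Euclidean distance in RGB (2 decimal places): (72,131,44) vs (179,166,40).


d = √[(R₁-R₂)² + (G₁-G₂)² + (B₁-B₂)²]
d = √[(72-179)² + (131-166)² + (44-40)²]
d = √[11449 + 1225 + 16]
d = √12690
d ≈ 112.65


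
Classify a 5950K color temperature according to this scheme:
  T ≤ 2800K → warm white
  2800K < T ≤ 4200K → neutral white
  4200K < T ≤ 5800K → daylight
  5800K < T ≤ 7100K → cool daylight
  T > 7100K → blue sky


Temperature: 5950K
5800K < 5950K ≤ 7100K → cool daylight
Classification: cool daylight


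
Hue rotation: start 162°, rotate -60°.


New hue = (H + rotation) mod 360
New hue = (162 -60) mod 360
= 102 mod 360
= 102°


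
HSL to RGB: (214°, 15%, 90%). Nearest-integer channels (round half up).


H=214°, S=0.15, L=0.90
C = (1-|2L-1|)×S = (1-|0.80|)×0.15 = 0.03
H' = H/60 = 214/60 ≈ 3.5667; X = C×(1-|H' mod 2 - 1|) = 0.013
m = L - C/2 = 0.90 - 0.015 = 0.885
Sector ⌊H'⌋ = 3 → (R',G',B') = (0.0, 0.013, 0.03)
RGB = ((R'+m)×255, (G'+m)×255, (B'+m)×255) = (225.675, 228.99, 233.325)
Round half up → RGB(226, 229, 233)


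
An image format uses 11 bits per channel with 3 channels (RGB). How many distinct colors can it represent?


Total bits = 11 bits/channel × 3 channels = 33 bits
Distinct colors = 2^33
= 8,589,934,592 colors


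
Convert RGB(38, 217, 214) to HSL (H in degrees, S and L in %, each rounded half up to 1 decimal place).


Normalize: R'=38/255≈0.1490, G'=217/255≈0.8510, B'=214/255≈0.8392
Max=217/255, Min=38/255, Δ=Max-Min=179/255
L = (Max+Min)/2 = (217+38)/510 = 255/510 = 0.5 → L = 50.0%
L ≤ 0.5 → S = Δ/(Max+Min) = 179/(217+38) = 179/255 = 0.70196… → S = 70.2%
(the 1/255 factors cancel in S and H, so raw channel differences can be used)
Max is G' → H = 60 × ((B-R)/Δ + 2) = 60 × ((214-38)/179 + 2)
  176/179 + 2 = 0.9832… + 2 = 2.9832…
  H = 60 × 2.9832… = 178.994…° → H = 179.0°
= HSL(179.0°, 70.2%, 50.0%)


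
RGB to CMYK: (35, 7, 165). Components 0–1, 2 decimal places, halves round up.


R'=35/255≈0.1373, G'=7/255≈0.0275, B'=165/255≈0.6471
K = 1 - max(R',G',B') = 1 - 165/255 = 90/255 = 0.35294… → 0.35
(1-R'-K)/(1-K) simplifies to (max-R)/max with max = 165:
C = (165-35)/165 = 130/165 = 0.78787… → 0.79
M = (165-7)/165 = 158/165 = 0.95757… → 0.96
Y = (165-165)/165 = 0/165 = 0 → 0.00
= CMYK(0.79, 0.96, 0.00, 0.35)


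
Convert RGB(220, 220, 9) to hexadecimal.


R = 220 → DC (hex)
G = 220 → DC (hex)
B = 9 → 09 (hex)
Hex = #DCDC09


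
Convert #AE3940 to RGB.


AE → 174 (R)
39 → 57 (G)
40 → 64 (B)
= RGB(174, 57, 64)


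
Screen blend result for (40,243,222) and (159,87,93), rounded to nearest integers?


Screen: C = 255 - (255-A)×(255-B)/255, rounded to nearest integer
R: 255 - (255-40)×(255-159)/255 = 255 - 20640/255 ≈ 255 - 80.941 = 174.059 → 174
G: 255 - (255-243)×(255-87)/255 = 255 - 2016/255 ≈ 255 - 7.906 = 247.094 → 247
B: 255 - (255-222)×(255-93)/255 = 255 - 5346/255 ≈ 255 - 20.965 = 234.035 → 234
= RGB(174, 247, 234)


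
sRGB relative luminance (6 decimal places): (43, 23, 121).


Linearize each channel (sRGB transfer function): c = v/255; c_lin = c/12.92 if c ≤ 0.04045, else ((c+0.055)/1.055)^2.4
  R: 43/255 ≈ 0.168627 > 0.04045 → ((0.168627+0.055)/1.055)^2.4 ≈ 0.024158
  G: 23/255 ≈ 0.090196 > 0.04045 → ((0.090196+0.055)/1.055)^2.4 ≈ 0.008568
  B: 121/255 ≈ 0.474510 > 0.04045 → ((0.474510+0.055)/1.055)^2.4 ≈ 0.191202
R_lin = 0.024158, G_lin = 0.008568, B_lin = 0.191202
L = 0.2126×R + 0.7152×G + 0.0722×B
L = 0.2126×0.024158 + 0.7152×0.008568 + 0.0722×0.191202
L ≈ 0.025069


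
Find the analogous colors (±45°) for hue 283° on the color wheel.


Base hue: 283°
Left analog: (283 - 45) mod 360 = 238°
Right analog: (283 + 45) mod 360 = 328°
Analogous hues = 238° and 328°


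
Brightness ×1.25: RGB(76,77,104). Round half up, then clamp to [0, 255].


Multiply each channel by 1.25, round half up, clamp to [0, 255]
R: 76×1.25 = 95
G: 77×1.25 = 96.25 → round → 96
B: 104×1.25 = 130
= RGB(95, 96, 130)


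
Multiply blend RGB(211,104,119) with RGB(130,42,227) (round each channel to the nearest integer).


Multiply: C = A×B/255, rounded to nearest integer
R: 211×130/255 = 27430/255 ≈ 107.569 → 108
G: 104×42/255 = 4368/255 ≈ 17.129 → 17
B: 119×227/255 = 27013/255 ≈ 105.933 → 106
= RGB(108, 17, 106)


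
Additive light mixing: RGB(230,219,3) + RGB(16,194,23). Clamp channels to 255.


Additive: each channel = min(255, C₁+C₂)
R: 230+16 = 246 → 246
G: 219+194 = 413 → 255
B: 3+23 = 26 → 26
= RGB(246, 255, 26)


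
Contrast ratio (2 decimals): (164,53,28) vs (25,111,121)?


Linearize each sRGB channel c=v/255: c/12.92 if c ≤ 0.04045 else ((c+0.055)/1.055)^2.4
L = 0.2126×R_lin + 0.7152×G_lin + 0.0722×B_lin
Color 1 (164,53,28):
  R=164: 164/255≈0.6431 > 0.04045 → ((0.6431+0.055)/1.055)^2.4 ≈ 0.37124
  G=53: 53/255≈0.2078 > 0.04045 → ((0.2078+0.055)/1.055)^2.4 ≈ 0.03560
  B=28: 28/255≈0.1098 > 0.04045 → ((0.1098+0.055)/1.055)^2.4 ≈ 0.01161
  L1 = 0.2126×0.37124 + 0.7152×0.03560 + 0.0722×0.01161 ≈ 0.10523
Color 2 (25,111,121):
  R=25: 25/255≈0.0980 > 0.04045 → ((0.0980+0.055)/1.055)^2.4 ≈ 0.00972
  G=111: 111/255≈0.4353 > 0.04045 → ((0.4353+0.055)/1.055)^2.4 ≈ 0.15896
  B=121: 121/255≈0.4745 > 0.04045 → ((0.4745+0.055)/1.055)^2.4 ≈ 0.19120
  L2 = 0.2126×0.00972 + 0.7152×0.15896 + 0.0722×0.19120 ≈ 0.12956
Lighter = 0.12956, Darker = 0.10523
Ratio = (L_lighter + 0.05) / (L_darker + 0.05)
Ratio = (0.12956 + 0.05) / (0.10523 + 0.05) = 0.17956 / 0.15523 ≈ 1.1568
Ratio ≈ 1.16:1


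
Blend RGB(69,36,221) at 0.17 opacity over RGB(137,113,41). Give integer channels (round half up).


C = α×F + (1-α)×B, with 1-α = 0.83
R: 0.17×69 + 0.83×137 = 11.73 + 113.71 = 125.44 → 125
G: 0.17×36 + 0.83×113 = 6.12 + 93.79 = 99.91 → 100
B: 0.17×221 + 0.83×41 = 37.57 + 34.03 = 71.60 → 72
= RGB(125, 100, 72)


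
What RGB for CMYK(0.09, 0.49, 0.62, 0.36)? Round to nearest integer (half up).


R = 255 × (1-C) × (1-K) = 255 × 0.91 × 0.64 = 148.512 → 149
G = 255 × (1-M) × (1-K) = 255 × 0.51 × 0.64 = 83.232 → 83
B = 255 × (1-Y) × (1-K) = 255 × 0.38 × 0.64 = 62.016 → 62
= RGB(149, 83, 62)


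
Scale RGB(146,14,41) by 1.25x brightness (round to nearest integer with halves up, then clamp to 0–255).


Multiply each channel by 1.25, round half up, clamp to [0, 255]
R: 146×1.25 = 182.5 → round → 183
G: 14×1.25 = 17.5 → round → 18
B: 41×1.25 = 51.25 → round → 51
= RGB(183, 18, 51)


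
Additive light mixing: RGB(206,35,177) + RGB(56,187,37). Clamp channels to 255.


Additive: each channel = min(255, C₁+C₂)
R: 206+56 = 262 → 255
G: 35+187 = 222 → 222
B: 177+37 = 214 → 214
= RGB(255, 222, 214)


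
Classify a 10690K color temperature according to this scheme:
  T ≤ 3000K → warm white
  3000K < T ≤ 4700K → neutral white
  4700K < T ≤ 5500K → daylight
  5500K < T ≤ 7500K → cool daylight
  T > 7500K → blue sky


Temperature: 10690K
10690K > 7500K → blue sky
Classification: blue sky


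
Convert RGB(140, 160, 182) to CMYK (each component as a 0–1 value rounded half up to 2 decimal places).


R'=140/255≈0.5490, G'=160/255≈0.6275, B'=182/255≈0.7137
K = 1 - max(R',G',B') = 1 - 182/255 = 73/255 = 0.28627… → 0.29
(1-R'-K)/(1-K) simplifies to (max-R)/max with max = 182:
C = (182-140)/182 = 42/182 = 0.23076… → 0.23
M = (182-160)/182 = 22/182 = 0.12087… → 0.12
Y = (182-182)/182 = 0/182 = 0 → 0.00
= CMYK(0.23, 0.12, 0.00, 0.29)


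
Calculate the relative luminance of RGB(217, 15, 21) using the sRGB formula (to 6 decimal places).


Linearize each channel (sRGB transfer function): c = v/255; c_lin = c/12.92 if c ≤ 0.04045, else ((c+0.055)/1.055)^2.4
  R: 217/255 ≈ 0.850980 > 0.04045 → ((0.850980+0.055)/1.055)^2.4 ≈ 0.693872
  G: 15/255 ≈ 0.058824 > 0.04045 → ((0.058824+0.055)/1.055)^2.4 ≈ 0.004777
  B: 21/255 ≈ 0.082353 > 0.04045 → ((0.082353+0.055)/1.055)^2.4 ≈ 0.007499
R_lin = 0.693872, G_lin = 0.004777, B_lin = 0.007499
L = 0.2126×R + 0.7152×G + 0.0722×B
L = 0.2126×0.693872 + 0.7152×0.004777 + 0.0722×0.007499
L ≈ 0.151475


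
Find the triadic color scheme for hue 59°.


Triadic: equally spaced at 120° intervals
H1 = 59°
H2 = (59 + 120) mod 360 = 179°
H3 = (59 + 240) mod 360 = 299°
Triadic = 59°, 179°, 299°


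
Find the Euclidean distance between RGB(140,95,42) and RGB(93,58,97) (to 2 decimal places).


d = √[(R₁-R₂)² + (G₁-G₂)² + (B₁-B₂)²]
d = √[(140-93)² + (95-58)² + (42-97)²]
d = √[2209 + 1369 + 3025]
d = √6603
d ≈ 81.26


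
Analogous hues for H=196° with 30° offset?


Base hue: 196°
Left analog: (196 - 30) mod 360 = 166°
Right analog: (196 + 30) mod 360 = 226°
Analogous hues = 166° and 226°


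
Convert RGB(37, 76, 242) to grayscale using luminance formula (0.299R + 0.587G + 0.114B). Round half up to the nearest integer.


Gray = 0.299×R + 0.587×G + 0.114×B
Gray = 0.299×37 + 0.587×76 + 0.114×242
Gray = 11.063 + 44.612 + 27.588
Gray = 83.263 → round half up → 83
Gray = 83


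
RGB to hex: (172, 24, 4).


R = 172 → AC (hex)
G = 24 → 18 (hex)
B = 4 → 04 (hex)
Hex = #AC1804


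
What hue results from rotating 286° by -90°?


New hue = (H + rotation) mod 360
New hue = (286 -90) mod 360
= 196 mod 360
= 196°


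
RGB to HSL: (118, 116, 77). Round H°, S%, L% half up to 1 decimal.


Normalize: R'=118/255≈0.4627, G'=116/255≈0.4549, B'=77/255≈0.3020
Max=118/255, Min=77/255, Δ=Max-Min=41/255
L = (Max+Min)/2 = (118+77)/510 = 195/510 = 0.38235… → L = 38.2%
L ≤ 0.5 → S = Δ/(Max+Min) = 41/(118+77) = 41/195 = 0.21025… → S = 21.0%
(the 1/255 factors cancel in S and H, so raw channel differences can be used)
Max is R' → H = 60 × (((G-B)/Δ) mod 6) = 60 × (((116-77)/41) mod 6)
  39/41 = 0.9512…
  H = 60 × 0.9512… = 57.073…° → H = 57.1°
= HSL(57.1°, 21.0%, 38.2%)


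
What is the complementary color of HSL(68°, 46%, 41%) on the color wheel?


Complement = opposite side of color wheel = hue + 180°
H' = (68 + 180) mod 360 = 248°
S and L unchanged.
= HSL(248°, 46%, 41%)


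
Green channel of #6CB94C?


Color: #6CB94C
R = 6C = 108
G = B9 = 185
B = 4C = 76
Green = 185


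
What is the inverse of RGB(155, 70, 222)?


Invert: (255-R, 255-G, 255-B)
R: 255-155 = 100
G: 255-70 = 185
B: 255-222 = 33
= RGB(100, 185, 33)


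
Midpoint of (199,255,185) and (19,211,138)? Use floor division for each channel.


Midpoint: each channel = ⌊(C₁+C₂)/2⌋
R: ⌊(199+19)/2⌋ = 109
G: ⌊(255+211)/2⌋ = 233
B: ⌊(185+138)/2⌋ = 161
= RGB(109, 233, 161)


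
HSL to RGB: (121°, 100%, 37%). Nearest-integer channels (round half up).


H=121°, S=1.00, L=0.37
C = (1-|2L-1|)×S = (1-|-0.26|)×1.00 = 0.74
H' = H/60 = 121/60 ≈ 2.0167; X = C×(1-|H' mod 2 - 1|) ≈ 0.0123
m = L - C/2 = 0.37 - 0.37 = 0
Sector ⌊H'⌋ = 2 → (R',G',B') = (0.0, 0.74, ≈0.0123)
RGB = ((R'+m)×255, (G'+m)×255, (B'+m)×255) = (0.0, 188.7, 3.145)
Round half up → RGB(0, 189, 3)


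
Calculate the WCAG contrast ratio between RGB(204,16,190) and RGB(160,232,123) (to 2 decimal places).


Linearize each sRGB channel c=v/255: c/12.92 if c ≤ 0.04045 else ((c+0.055)/1.055)^2.4
L = 0.2126×R_lin + 0.7152×G_lin + 0.0722×B_lin
Color 1 (204,16,190):
  R=204: 204/255≈0.8000 > 0.04045 → ((0.8000+0.055)/1.055)^2.4 ≈ 0.60383
  G=16: 16/255≈0.0627 > 0.04045 → ((0.0627+0.055)/1.055)^2.4 ≈ 0.00518
  B=190: 190/255≈0.7451 > 0.04045 → ((0.7451+0.055)/1.055)^2.4 ≈ 0.51492
  L1 = 0.2126×0.60383 + 0.7152×0.00518 + 0.0722×0.51492 ≈ 0.16926
Color 2 (160,232,123):
  R=160: 160/255≈0.6275 > 0.04045 → ((0.6275+0.055)/1.055)^2.4 ≈ 0.35153
  G=232: 232/255≈0.9098 > 0.04045 → ((0.9098+0.055)/1.055)^2.4 ≈ 0.80695
  B=123: 123/255≈0.4824 > 0.04045 → ((0.4824+0.055)/1.055)^2.4 ≈ 0.19807
  L2 = 0.2126×0.35153 + 0.7152×0.80695 + 0.0722×0.19807 ≈ 0.66617
Lighter = 0.66617, Darker = 0.16926
Ratio = (L_lighter + 0.05) / (L_darker + 0.05)
Ratio = (0.66617 + 0.05) / (0.16926 + 0.05) = 0.71617 / 0.21926 ≈ 3.2663
Ratio ≈ 3.27:1


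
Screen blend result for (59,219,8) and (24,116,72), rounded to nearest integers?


Screen: C = 255 - (255-A)×(255-B)/255, rounded to nearest integer
R: 255 - (255-59)×(255-24)/255 = 255 - 45276/255 ≈ 255 - 177.553 = 77.447 → 77
G: 255 - (255-219)×(255-116)/255 = 255 - 5004/255 ≈ 255 - 19.624 = 235.376 → 235
B: 255 - (255-8)×(255-72)/255 = 255 - 45201/255 ≈ 255 - 177.259 = 77.741 → 78
= RGB(77, 235, 78)


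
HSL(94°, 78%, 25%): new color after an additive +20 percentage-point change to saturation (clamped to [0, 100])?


Original S = 78%
Adjustment = +20 percentage points
New S = 78 + (20) = 98
Clamp to [0, 100] → 98
= HSL(94°, 98%, 25%)


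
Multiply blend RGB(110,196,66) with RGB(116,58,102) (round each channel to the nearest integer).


Multiply: C = A×B/255, rounded to nearest integer
R: 110×116/255 = 12760/255 ≈ 50.039 → 50
G: 196×58/255 = 11368/255 ≈ 44.580 → 45
B: 66×102/255 = 6732/255 ≈ 26.400 → 26
= RGB(50, 45, 26)


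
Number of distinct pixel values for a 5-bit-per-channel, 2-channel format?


Total bits = 5 bits/channel × 2 channels = 10 bits
Distinct pixel values = 2^10
= 1,024 pixel values


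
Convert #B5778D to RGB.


B5 → 181 (R)
77 → 119 (G)
8D → 141 (B)
= RGB(181, 119, 141)


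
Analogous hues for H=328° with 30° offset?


Base hue: 328°
Left analog: (328 - 30) mod 360 = 298°
Right analog: (328 + 30) mod 360 = 358°
Analogous hues = 298° and 358°


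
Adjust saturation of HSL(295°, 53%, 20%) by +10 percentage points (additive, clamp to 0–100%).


Original S = 53%
Adjustment = +10 percentage points
New S = 53 + (10) = 63
Clamp to [0, 100] → 63
= HSL(295°, 63%, 20%)


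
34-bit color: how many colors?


Colors = 2^bits = 2^34
= 17,179,869,184 colors


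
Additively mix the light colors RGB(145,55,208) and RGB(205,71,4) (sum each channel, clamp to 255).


Additive: each channel = min(255, C₁+C₂)
R: 145+205 = 350 → 255
G: 55+71 = 126 → 126
B: 208+4 = 212 → 212
= RGB(255, 126, 212)


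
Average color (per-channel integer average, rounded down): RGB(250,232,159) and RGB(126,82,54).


Midpoint: each channel = ⌊(C₁+C₂)/2⌋
R: ⌊(250+126)/2⌋ = 188
G: ⌊(232+82)/2⌋ = 157
B: ⌊(159+54)/2⌋ = 106
= RGB(188, 157, 106)


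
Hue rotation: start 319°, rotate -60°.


New hue = (H + rotation) mod 360
New hue = (319 -60) mod 360
= 259 mod 360
= 259°


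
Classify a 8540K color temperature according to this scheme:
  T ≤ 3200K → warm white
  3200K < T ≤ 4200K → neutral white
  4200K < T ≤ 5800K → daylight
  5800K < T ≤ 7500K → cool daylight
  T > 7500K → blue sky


Temperature: 8540K
8540K > 7500K → blue sky
Classification: blue sky


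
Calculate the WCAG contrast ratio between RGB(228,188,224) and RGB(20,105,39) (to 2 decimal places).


Linearize each sRGB channel c=v/255: c/12.92 if c ≤ 0.04045 else ((c+0.055)/1.055)^2.4
L = 0.2126×R_lin + 0.7152×G_lin + 0.0722×B_lin
Color 1 (228,188,224):
  R=228: 228/255≈0.8941 > 0.04045 → ((0.8941+0.055)/1.055)^2.4 ≈ 0.77582
  G=188: 188/255≈0.7373 > 0.04045 → ((0.7373+0.055)/1.055)^2.4 ≈ 0.50289
  B=224: 224/255≈0.8784 > 0.04045 → ((0.8784+0.055)/1.055)^2.4 ≈ 0.74540
  L1 = 0.2126×0.77582 + 0.7152×0.50289 + 0.0722×0.74540 ≈ 0.57842
Color 2 (20,105,39):
  R=20: 20/255≈0.0784 > 0.04045 → ((0.0784+0.055)/1.055)^2.4 ≈ 0.00700
  G=105: 105/255≈0.4118 > 0.04045 → ((0.4118+0.055)/1.055)^2.4 ≈ 0.14126
  B=39: 39/255≈0.1529 > 0.04045 → ((0.1529+0.055)/1.055)^2.4 ≈ 0.02029
  L2 = 0.2126×0.00700 + 0.7152×0.14126 + 0.0722×0.02029 ≈ 0.10398
Lighter = 0.57842, Darker = 0.10398
Ratio = (L_lighter + 0.05) / (L_darker + 0.05)
Ratio = (0.57842 + 0.05) / (0.10398 + 0.05) = 0.62842 / 0.15398 ≈ 4.0811
Ratio ≈ 4.08:1


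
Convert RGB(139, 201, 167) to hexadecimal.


R = 139 → 8B (hex)
G = 201 → C9 (hex)
B = 167 → A7 (hex)
Hex = #8BC9A7


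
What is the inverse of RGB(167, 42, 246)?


Invert: (255-R, 255-G, 255-B)
R: 255-167 = 88
G: 255-42 = 213
B: 255-246 = 9
= RGB(88, 213, 9)


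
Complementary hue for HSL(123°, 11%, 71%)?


Complement = opposite side of color wheel = hue + 180°
H' = (123 + 180) mod 360 = 303°
S and L unchanged.
= HSL(303°, 11%, 71%)


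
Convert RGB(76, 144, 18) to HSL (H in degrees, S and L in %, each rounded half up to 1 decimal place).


Normalize: R'=76/255≈0.2980, G'=144/255≈0.5647, B'=18/255≈0.0706
Max=144/255, Min=18/255, Δ=Max-Min=126/255
L = (Max+Min)/2 = (144+18)/510 = 162/510 = 0.31764… → L = 31.8%
L ≤ 0.5 → S = Δ/(Max+Min) = 126/(144+18) = 126/162 = 0.77777… → S = 77.8%
(the 1/255 factors cancel in S and H, so raw channel differences can be used)
Max is G' → H = 60 × ((B-R)/Δ + 2) = 60 × ((18-76)/126 + 2)
  -58/126 + 2 = -0.4603… + 2 = 1.5396…
  H = 60 × 1.5396… = 92.380…° → H = 92.4°
= HSL(92.4°, 77.8%, 31.8%)


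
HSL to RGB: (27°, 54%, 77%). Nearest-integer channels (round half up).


H=27°, S=0.54, L=0.77
C = (1-|2L-1|)×S = (1-|0.54|)×0.54 = 0.2484
H' = H/60 = 27/60 ≈ 0.4500; X = C×(1-|H' mod 2 - 1|) = 0.11178
m = L - C/2 = 0.77 - 0.1242 = 0.6458
Sector ⌊H'⌋ = 0 → (R',G',B') = (0.2484, 0.11178, 0.0)
RGB = ((R'+m)×255, (G'+m)×255, (B'+m)×255) = (228.021, 193.1829, 164.679)
Round half up → RGB(228, 193, 165)


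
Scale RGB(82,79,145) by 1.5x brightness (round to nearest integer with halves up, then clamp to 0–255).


Multiply each channel by 1.5, round half up, clamp to [0, 255]
R: 82×1.5 = 123
G: 79×1.5 = 118.5 → round → 119
B: 145×1.5 = 217.5 → round → 218
= RGB(123, 119, 218)


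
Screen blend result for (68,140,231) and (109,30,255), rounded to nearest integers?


Screen: C = 255 - (255-A)×(255-B)/255, rounded to nearest integer
R: 255 - (255-68)×(255-109)/255 = 255 - 27302/255 ≈ 255 - 107.067 = 147.933 → 148
G: 255 - (255-140)×(255-30)/255 = 255 - 25875/255 ≈ 255 - 101.471 = 153.529 → 154
B: 255 - (255-231)×(255-255)/255 = 255 - 0/255 ≈ 255 - 0.000 = 255.000 → 255
= RGB(148, 154, 255)


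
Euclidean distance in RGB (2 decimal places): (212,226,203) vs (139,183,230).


d = √[(R₁-R₂)² + (G₁-G₂)² + (B₁-B₂)²]
d = √[(212-139)² + (226-183)² + (203-230)²]
d = √[5329 + 1849 + 729]
d = √7907
d ≈ 88.92


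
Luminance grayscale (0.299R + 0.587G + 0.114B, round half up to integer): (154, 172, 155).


Gray = 0.299×R + 0.587×G + 0.114×B
Gray = 0.299×154 + 0.587×172 + 0.114×155
Gray = 46.046 + 100.964 + 17.670
Gray = 164.680 → round half up → 165
Gray = 165


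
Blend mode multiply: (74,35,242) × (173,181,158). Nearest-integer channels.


Multiply: C = A×B/255, rounded to nearest integer
R: 74×173/255 = 12802/255 ≈ 50.204 → 50
G: 35×181/255 = 6335/255 ≈ 24.843 → 25
B: 242×158/255 = 38236/255 ≈ 149.945 → 150
= RGB(50, 25, 150)


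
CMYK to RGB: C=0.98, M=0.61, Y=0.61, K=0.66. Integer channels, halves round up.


R = 255 × (1-C) × (1-K) = 255 × 0.02 × 0.34 = 1.734 → 2
G = 255 × (1-M) × (1-K) = 255 × 0.39 × 0.34 = 33.813 → 34
B = 255 × (1-Y) × (1-K) = 255 × 0.39 × 0.34 = 33.813 → 34
= RGB(2, 34, 34)


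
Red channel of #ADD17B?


Color: #ADD17B
R = AD = 173
G = D1 = 209
B = 7B = 123
Red = 173


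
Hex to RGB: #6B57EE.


6B → 107 (R)
57 → 87 (G)
EE → 238 (B)
= RGB(107, 87, 238)


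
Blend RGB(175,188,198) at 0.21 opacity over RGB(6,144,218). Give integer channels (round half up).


C = α×F + (1-α)×B, with 1-α = 0.79
R: 0.21×175 + 0.79×6 = 36.75 + 4.74 = 41.49 → 41
G: 0.21×188 + 0.79×144 = 39.48 + 113.76 = 153.24 → 153
B: 0.21×198 + 0.79×218 = 41.58 + 172.22 = 213.80 → 214
= RGB(41, 153, 214)


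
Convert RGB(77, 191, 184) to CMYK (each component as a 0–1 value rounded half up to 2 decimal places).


R'=77/255≈0.3020, G'=191/255≈0.7490, B'=184/255≈0.7216
K = 1 - max(R',G',B') = 1 - 191/255 = 64/255 = 0.25098… → 0.25
(1-R'-K)/(1-K) simplifies to (max-R)/max with max = 191:
C = (191-77)/191 = 114/191 = 0.59685… → 0.60
M = (191-191)/191 = 0/191 = 0 → 0.00
Y = (191-184)/191 = 7/191 = 0.03664… → 0.04
= CMYK(0.60, 0.00, 0.04, 0.25)


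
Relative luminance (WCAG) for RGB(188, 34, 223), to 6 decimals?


Linearize each channel (sRGB transfer function): c = v/255; c_lin = c/12.92 if c ≤ 0.04045, else ((c+0.055)/1.055)^2.4
  R: 188/255 ≈ 0.737255 > 0.04045 → ((0.737255+0.055)/1.055)^2.4 ≈ 0.502886
  G: 34/255 ≈ 0.133333 > 0.04045 → ((0.133333+0.055)/1.055)^2.4 ≈ 0.015996
  B: 223/255 ≈ 0.874510 > 0.04045 → ((0.874510+0.055)/1.055)^2.4 ≈ 0.737910
R_lin = 0.502886, G_lin = 0.015996, B_lin = 0.737910
L = 0.2126×R + 0.7152×G + 0.0722×B
L = 0.2126×0.502886 + 0.7152×0.015996 + 0.0722×0.737910
L ≈ 0.171631


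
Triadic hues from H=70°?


Triadic: equally spaced at 120° intervals
H1 = 70°
H2 = (70 + 120) mod 360 = 190°
H3 = (70 + 240) mod 360 = 310°
Triadic = 70°, 190°, 310°


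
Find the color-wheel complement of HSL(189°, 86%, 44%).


Complement = opposite side of color wheel = hue + 180°
H' = (189 + 180) mod 360 = 9°
S and L unchanged.
= HSL(9°, 86%, 44%)


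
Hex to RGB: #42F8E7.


42 → 66 (R)
F8 → 248 (G)
E7 → 231 (B)
= RGB(66, 248, 231)


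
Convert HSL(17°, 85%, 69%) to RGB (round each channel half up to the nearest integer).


H=17°, S=0.85, L=0.69
C = (1-|2L-1|)×S = (1-|0.38|)×0.85 = 0.527
H' = H/60 = 17/60 ≈ 0.2833; X = C×(1-|H' mod 2 - 1|) ≈ 0.1493
m = L - C/2 = 0.69 - 0.2635 = 0.4265
Sector ⌊H'⌋ = 0 → (R',G',B') = (0.527, ≈0.1493, 0.0)
RGB = ((R'+m)×255, (G'+m)×255, (B'+m)×255) = (243.1425, 146.83325, 108.7575)
Round half up → RGB(243, 147, 109)


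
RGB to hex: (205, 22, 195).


R = 205 → CD (hex)
G = 22 → 16 (hex)
B = 195 → C3 (hex)
Hex = #CD16C3


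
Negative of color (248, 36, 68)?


Invert: (255-R, 255-G, 255-B)
R: 255-248 = 7
G: 255-36 = 219
B: 255-68 = 187
= RGB(7, 219, 187)


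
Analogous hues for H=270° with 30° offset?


Base hue: 270°
Left analog: (270 - 30) mod 360 = 240°
Right analog: (270 + 30) mod 360 = 300°
Analogous hues = 240° and 300°


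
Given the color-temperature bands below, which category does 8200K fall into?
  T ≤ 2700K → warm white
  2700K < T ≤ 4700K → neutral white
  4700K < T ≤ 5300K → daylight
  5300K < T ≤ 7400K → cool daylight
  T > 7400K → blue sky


Temperature: 8200K
8200K > 7400K → blue sky
Classification: blue sky


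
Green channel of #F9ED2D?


Color: #F9ED2D
R = F9 = 249
G = ED = 237
B = 2D = 45
Green = 237


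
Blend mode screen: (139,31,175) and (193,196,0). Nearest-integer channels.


Screen: C = 255 - (255-A)×(255-B)/255, rounded to nearest integer
R: 255 - (255-139)×(255-193)/255 = 255 - 7192/255 ≈ 255 - 28.204 = 226.796 → 227
G: 255 - (255-31)×(255-196)/255 = 255 - 13216/255 ≈ 255 - 51.827 = 203.173 → 203
B: 255 - (255-175)×(255-0)/255 = 255 - 20400/255 ≈ 255 - 80.000 = 175.000 → 175
= RGB(227, 203, 175)


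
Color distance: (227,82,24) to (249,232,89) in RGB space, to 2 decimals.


d = √[(R₁-R₂)² + (G₁-G₂)² + (B₁-B₂)²]
d = √[(227-249)² + (82-232)² + (24-89)²]
d = √[484 + 22500 + 4225]
d = √27209
d ≈ 164.95


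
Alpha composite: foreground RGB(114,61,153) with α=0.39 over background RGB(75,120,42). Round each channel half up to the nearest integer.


C = α×F + (1-α)×B, with 1-α = 0.61
R: 0.39×114 + 0.61×75 = 44.46 + 45.75 = 90.21 → 90
G: 0.39×61 + 0.61×120 = 23.79 + 73.20 = 96.99 → 97
B: 0.39×153 + 0.61×42 = 59.67 + 25.62 = 85.29 → 85
= RGB(90, 97, 85)


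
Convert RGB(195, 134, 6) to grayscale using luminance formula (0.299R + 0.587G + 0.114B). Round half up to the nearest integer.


Gray = 0.299×R + 0.587×G + 0.114×B
Gray = 0.299×195 + 0.587×134 + 0.114×6
Gray = 58.305 + 78.658 + 0.684
Gray = 137.647 → round half up → 138
Gray = 138


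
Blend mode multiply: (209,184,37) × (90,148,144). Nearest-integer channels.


Multiply: C = A×B/255, rounded to nearest integer
R: 209×90/255 = 18810/255 ≈ 73.765 → 74
G: 184×148/255 = 27232/255 ≈ 106.792 → 107
B: 37×144/255 = 5328/255 ≈ 20.894 → 21
= RGB(74, 107, 21)


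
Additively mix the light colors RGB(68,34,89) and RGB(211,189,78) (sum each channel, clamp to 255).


Additive: each channel = min(255, C₁+C₂)
R: 68+211 = 279 → 255
G: 34+189 = 223 → 223
B: 89+78 = 167 → 167
= RGB(255, 223, 167)


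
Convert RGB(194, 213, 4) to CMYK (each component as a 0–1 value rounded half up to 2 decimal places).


R'=194/255≈0.7608, G'=213/255≈0.8353, B'=4/255≈0.0157
K = 1 - max(R',G',B') = 1 - 213/255 = 42/255 = 0.16470… → 0.16
(1-R'-K)/(1-K) simplifies to (max-R)/max with max = 213:
C = (213-194)/213 = 19/213 = 0.08920… → 0.09
M = (213-213)/213 = 0/213 = 0 → 0.00
Y = (213-4)/213 = 209/213 = 0.98122… → 0.98
= CMYK(0.09, 0.00, 0.98, 0.16)


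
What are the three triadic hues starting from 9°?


Triadic: equally spaced at 120° intervals
H1 = 9°
H2 = (9 + 120) mod 360 = 129°
H3 = (9 + 240) mod 360 = 249°
Triadic = 9°, 129°, 249°


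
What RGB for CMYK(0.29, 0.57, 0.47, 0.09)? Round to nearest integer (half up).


R = 255 × (1-C) × (1-K) = 255 × 0.71 × 0.91 = 164.7555 → 165
G = 255 × (1-M) × (1-K) = 255 × 0.43 × 0.91 = 99.7815 → 100
B = 255 × (1-Y) × (1-K) = 255 × 0.53 × 0.91 = 122.9865 → 123
= RGB(165, 100, 123)


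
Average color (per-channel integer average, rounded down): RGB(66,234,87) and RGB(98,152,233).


Midpoint: each channel = ⌊(C₁+C₂)/2⌋
R: ⌊(66+98)/2⌋ = 82
G: ⌊(234+152)/2⌋ = 193
B: ⌊(87+233)/2⌋ = 160
= RGB(82, 193, 160)


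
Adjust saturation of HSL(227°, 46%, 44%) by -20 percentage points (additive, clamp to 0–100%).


Original S = 46%
Adjustment = -20 percentage points
New S = 46 + (-20) = 26
Clamp to [0, 100] → 26
= HSL(227°, 26%, 44%)


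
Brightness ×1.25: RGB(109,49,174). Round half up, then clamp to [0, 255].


Multiply each channel by 1.25, round half up, clamp to [0, 255]
R: 109×1.25 = 136.25 → round → 136
G: 49×1.25 = 61.25 → round → 61
B: 174×1.25 = 217.5 → round → 218
= RGB(136, 61, 218)


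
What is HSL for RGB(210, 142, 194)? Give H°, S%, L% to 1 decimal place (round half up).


Normalize: R'=210/255≈0.8235, G'=142/255≈0.5569, B'=194/255≈0.7608
Max=210/255, Min=142/255, Δ=Max-Min=68/255
L = (Max+Min)/2 = (210+142)/510 = 352/510 = 0.69019… → L = 69.0%
L > 0.5 → S = Δ/(2-Max-Min) = 68/(510-210-142) = 68/158 = 0.43037… → S = 43.0%
(the 1/255 factors cancel in S and H, so raw channel differences can be used)
Max is R' → H = 60 × (((G-B)/Δ) mod 6) = 60 × (((142-194)/68) mod 6)
  (-52)/68 = -0.7647…; negative, so add 6 → 5.2352…
  H = 60 × 5.2352… = 314.117…° → H = 314.1°
= HSL(314.1°, 43.0%, 69.0%)


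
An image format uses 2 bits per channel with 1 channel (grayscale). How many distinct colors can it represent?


Total bits = 2 bits/channel × 1 channels = 2 bits
Distinct colors = 2^2
= 4 colors


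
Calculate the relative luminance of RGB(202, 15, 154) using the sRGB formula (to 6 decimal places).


Linearize each channel (sRGB transfer function): c = v/255; c_lin = c/12.92 if c ≤ 0.04045, else ((c+0.055)/1.055)^2.4
  R: 202/255 ≈ 0.792157 > 0.04045 → ((0.792157+0.055)/1.055)^2.4 ≈ 0.590619
  G: 15/255 ≈ 0.058824 > 0.04045 → ((0.058824+0.055)/1.055)^2.4 ≈ 0.004777
  B: 154/255 ≈ 0.603922 > 0.04045 → ((0.603922+0.055)/1.055)^2.4 ≈ 0.323143
R_lin = 0.590619, G_lin = 0.004777, B_lin = 0.323143
L = 0.2126×R + 0.7152×G + 0.0722×B
L = 0.2126×0.590619 + 0.7152×0.004777 + 0.0722×0.323143
L ≈ 0.152313


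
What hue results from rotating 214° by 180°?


New hue = (H + rotation) mod 360
New hue = (214 + 180) mod 360
= 394 mod 360
= 34°


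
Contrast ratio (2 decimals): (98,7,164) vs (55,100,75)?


Linearize each sRGB channel c=v/255: c/12.92 if c ≤ 0.04045 else ((c+0.055)/1.055)^2.4
L = 0.2126×R_lin + 0.7152×G_lin + 0.0722×B_lin
Color 1 (98,7,164):
  R=98: 98/255≈0.3843 > 0.04045 → ((0.3843+0.055)/1.055)^2.4 ≈ 0.12214
  G=7: 7/255≈0.0275 ≤ 0.04045 → 0.0275/12.92 ≈ 0.00212
  B=164: 164/255≈0.6431 > 0.04045 → ((0.6431+0.055)/1.055)^2.4 ≈ 0.37124
  L1 = 0.2126×0.12214 + 0.7152×0.00212 + 0.0722×0.37124 ≈ 0.05429
Color 2 (55,100,75):
  R=55: 55/255≈0.2157 > 0.04045 → ((0.2157+0.055)/1.055)^2.4 ≈ 0.03820
  G=100: 100/255≈0.3922 > 0.04045 → ((0.3922+0.055)/1.055)^2.4 ≈ 0.12744
  B=75: 75/255≈0.2941 > 0.04045 → ((0.2941+0.055)/1.055)^2.4 ≈ 0.07036
  L2 = 0.2126×0.03820 + 0.7152×0.12744 + 0.0722×0.07036 ≈ 0.10435
Lighter = 0.10435, Darker = 0.05429
Ratio = (L_lighter + 0.05) / (L_darker + 0.05)
Ratio = (0.10435 + 0.05) / (0.05429 + 0.05) = 0.15435 / 0.10429 ≈ 1.4800
Ratio ≈ 1.48:1


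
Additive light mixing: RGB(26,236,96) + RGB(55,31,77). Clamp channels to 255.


Additive: each channel = min(255, C₁+C₂)
R: 26+55 = 81 → 81
G: 236+31 = 267 → 255
B: 96+77 = 173 → 173
= RGB(81, 255, 173)


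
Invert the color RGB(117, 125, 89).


Invert: (255-R, 255-G, 255-B)
R: 255-117 = 138
G: 255-125 = 130
B: 255-89 = 166
= RGB(138, 130, 166)


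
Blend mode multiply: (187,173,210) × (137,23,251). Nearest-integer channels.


Multiply: C = A×B/255, rounded to nearest integer
R: 187×137/255 = 25619/255 ≈ 100.467 → 100
G: 173×23/255 = 3979/255 ≈ 15.604 → 16
B: 210×251/255 = 52710/255 ≈ 206.706 → 207
= RGB(100, 16, 207)


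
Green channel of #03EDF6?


Color: #03EDF6
R = 03 = 3
G = ED = 237
B = F6 = 246
Green = 237


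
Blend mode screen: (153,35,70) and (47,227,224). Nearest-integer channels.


Screen: C = 255 - (255-A)×(255-B)/255, rounded to nearest integer
R: 255 - (255-153)×(255-47)/255 = 255 - 21216/255 ≈ 255 - 83.200 = 171.800 → 172
G: 255 - (255-35)×(255-227)/255 = 255 - 6160/255 ≈ 255 - 24.157 = 230.843 → 231
B: 255 - (255-70)×(255-224)/255 = 255 - 5735/255 ≈ 255 - 22.490 = 232.510 → 233
= RGB(172, 231, 233)


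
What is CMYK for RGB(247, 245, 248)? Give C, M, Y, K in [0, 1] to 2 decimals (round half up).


R'=247/255≈0.9686, G'=245/255≈0.9608, B'=248/255≈0.9725
K = 1 - max(R',G',B') = 1 - 248/255 = 7/255 = 0.02745… → 0.03
(1-R'-K)/(1-K) simplifies to (max-R)/max with max = 248:
C = (248-247)/248 = 1/248 = 0.00403… → 0.00
M = (248-245)/248 = 3/248 = 0.01209… → 0.01
Y = (248-248)/248 = 0/248 = 0 → 0.00
= CMYK(0.00, 0.01, 0.00, 0.03)


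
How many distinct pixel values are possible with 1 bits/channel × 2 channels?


Total bits = 1 bits/channel × 2 channels = 2 bits
Distinct pixel values = 2^2
= 4 pixel values


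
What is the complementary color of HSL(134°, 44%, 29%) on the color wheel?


Complement = opposite side of color wheel = hue + 180°
H' = (134 + 180) mod 360 = 314°
S and L unchanged.
= HSL(314°, 44%, 29%)


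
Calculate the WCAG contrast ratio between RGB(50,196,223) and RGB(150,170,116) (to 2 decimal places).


Linearize each sRGB channel c=v/255: c/12.92 if c ≤ 0.04045 else ((c+0.055)/1.055)^2.4
L = 0.2126×R_lin + 0.7152×G_lin + 0.0722×B_lin
Color 1 (50,196,223):
  R=50: 50/255≈0.1961 > 0.04045 → ((0.1961+0.055)/1.055)^2.4 ≈ 0.03190
  G=196: 196/255≈0.7686 > 0.04045 → ((0.7686+0.055)/1.055)^2.4 ≈ 0.55201
  B=223: 223/255≈0.8745 > 0.04045 → ((0.8745+0.055)/1.055)^2.4 ≈ 0.73791
  L1 = 0.2126×0.03190 + 0.7152×0.55201 + 0.0722×0.73791 ≈ 0.45486
Color 2 (150,170,116):
  R=150: 150/255≈0.5882 > 0.04045 → ((0.5882+0.055)/1.055)^2.4 ≈ 0.30499
  G=170: 170/255≈0.6667 > 0.04045 → ((0.6667+0.055)/1.055)^2.4 ≈ 0.40198
  B=116: 116/255≈0.4549 > 0.04045 → ((0.4549+0.055)/1.055)^2.4 ≈ 0.17465
  L2 = 0.2126×0.30499 + 0.7152×0.40198 + 0.0722×0.17465 ≈ 0.36494
Lighter = 0.45486, Darker = 0.36494
Ratio = (L_lighter + 0.05) / (L_darker + 0.05)
Ratio = (0.45486 + 0.05) / (0.36494 + 0.05) = 0.50486 / 0.41494 ≈ 1.2167
Ratio ≈ 1.22:1


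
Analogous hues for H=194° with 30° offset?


Base hue: 194°
Left analog: (194 - 30) mod 360 = 164°
Right analog: (194 + 30) mod 360 = 224°
Analogous hues = 164° and 224°


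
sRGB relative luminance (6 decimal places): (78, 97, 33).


Linearize each channel (sRGB transfer function): c = v/255; c_lin = c/12.92 if c ≤ 0.04045, else ((c+0.055)/1.055)^2.4
  R: 78/255 ≈ 0.305882 > 0.04045 → ((0.305882+0.055)/1.055)^2.4 ≈ 0.076185
  G: 97/255 ≈ 0.380392 > 0.04045 → ((0.380392+0.055)/1.055)^2.4 ≈ 0.119538
  B: 33/255 ≈ 0.129412 > 0.04045 → ((0.129412+0.055)/1.055)^2.4 ≈ 0.015209
R_lin = 0.076185, G_lin = 0.119538, B_lin = 0.015209
L = 0.2126×R + 0.7152×G + 0.0722×B
L = 0.2126×0.076185 + 0.7152×0.119538 + 0.0722×0.015209
L ≈ 0.102789


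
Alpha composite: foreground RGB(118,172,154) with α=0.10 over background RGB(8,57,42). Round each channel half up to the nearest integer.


C = α×F + (1-α)×B, with 1-α = 0.90
R: 0.10×118 + 0.90×8 = 11.80 + 7.20 = 19.00 → 19
G: 0.10×172 + 0.90×57 = 17.20 + 51.30 = 68.50 → 69
B: 0.10×154 + 0.90×42 = 15.40 + 37.80 = 53.20 → 53
= RGB(19, 69, 53)


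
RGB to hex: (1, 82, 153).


R = 1 → 01 (hex)
G = 82 → 52 (hex)
B = 153 → 99 (hex)
Hex = #015299


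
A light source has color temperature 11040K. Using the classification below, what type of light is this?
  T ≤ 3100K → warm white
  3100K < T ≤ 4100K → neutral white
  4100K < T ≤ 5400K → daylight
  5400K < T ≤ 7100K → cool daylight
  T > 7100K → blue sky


Temperature: 11040K
11040K > 7100K → blue sky
Classification: blue sky


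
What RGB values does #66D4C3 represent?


66 → 102 (R)
D4 → 212 (G)
C3 → 195 (B)
= RGB(102, 212, 195)


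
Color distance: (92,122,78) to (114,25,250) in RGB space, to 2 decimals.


d = √[(R₁-R₂)² + (G₁-G₂)² + (B₁-B₂)²]
d = √[(92-114)² + (122-25)² + (78-250)²]
d = √[484 + 9409 + 29584]
d = √39477
d ≈ 198.69


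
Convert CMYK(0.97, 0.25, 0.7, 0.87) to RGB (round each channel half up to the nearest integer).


R = 255 × (1-C) × (1-K) = 255 × 0.03 × 0.13 = 0.9945 → 1
G = 255 × (1-M) × (1-K) = 255 × 0.75 × 0.13 = 24.8625 → 25
B = 255 × (1-Y) × (1-K) = 255 × 0.30 × 0.13 = 9.945 → 10
= RGB(1, 25, 10)


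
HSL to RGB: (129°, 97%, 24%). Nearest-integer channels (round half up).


H=129°, S=0.97, L=0.24
C = (1-|2L-1|)×S = (1-|-0.52|)×0.97 = 0.4656
H' = H/60 = 129/60 ≈ 2.1500; X = C×(1-|H' mod 2 - 1|) = 0.06984
m = L - C/2 = 0.24 - 0.2328 = 0.0072
Sector ⌊H'⌋ = 2 → (R',G',B') = (0.0, 0.4656, 0.06984)
RGB = ((R'+m)×255, (G'+m)×255, (B'+m)×255) = (1.836, 120.564, 19.6452)
Round half up → RGB(2, 121, 20)


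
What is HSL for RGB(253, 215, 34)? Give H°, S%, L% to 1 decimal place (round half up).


Normalize: R'=253/255≈0.9922, G'=215/255≈0.8431, B'=34/255≈0.1333
Max=253/255, Min=34/255, Δ=Max-Min=219/255
L = (Max+Min)/2 = (253+34)/510 = 287/510 = 0.56274… → L = 56.3%
L > 0.5 → S = Δ/(2-Max-Min) = 219/(510-253-34) = 219/223 = 0.98206… → S = 98.2%
(the 1/255 factors cancel in S and H, so raw channel differences can be used)
Max is R' → H = 60 × (((G-B)/Δ) mod 6) = 60 × (((215-34)/219) mod 6)
  181/219 = 0.8264…
  H = 60 × 0.8264… = 49.589…° → H = 49.6°
= HSL(49.6°, 98.2%, 56.3%)


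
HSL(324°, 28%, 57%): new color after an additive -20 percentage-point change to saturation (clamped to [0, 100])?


Original S = 28%
Adjustment = -20 percentage points
New S = 28 + (-20) = 8
Clamp to [0, 100] → 8
= HSL(324°, 8%, 57%)


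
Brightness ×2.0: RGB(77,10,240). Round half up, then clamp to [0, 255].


Multiply each channel by 2.0, round half up, clamp to [0, 255]
R: 77×2.0 = 154
G: 10×2.0 = 20
B: 240×2.0 = 480 → clamp → 255
= RGB(154, 20, 255)


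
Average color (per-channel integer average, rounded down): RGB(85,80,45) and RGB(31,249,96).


Midpoint: each channel = ⌊(C₁+C₂)/2⌋
R: ⌊(85+31)/2⌋ = 58
G: ⌊(80+249)/2⌋ = 164
B: ⌊(45+96)/2⌋ = 70
= RGB(58, 164, 70)


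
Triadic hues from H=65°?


Triadic: equally spaced at 120° intervals
H1 = 65°
H2 = (65 + 120) mod 360 = 185°
H3 = (65 + 240) mod 360 = 305°
Triadic = 65°, 185°, 305°


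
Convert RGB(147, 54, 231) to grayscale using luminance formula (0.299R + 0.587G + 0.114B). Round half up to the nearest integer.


Gray = 0.299×R + 0.587×G + 0.114×B
Gray = 0.299×147 + 0.587×54 + 0.114×231
Gray = 43.953 + 31.698 + 26.334
Gray = 101.985 → round half up → 102
Gray = 102


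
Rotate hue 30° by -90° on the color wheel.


New hue = (H + rotation) mod 360
New hue = (30 -90) mod 360
= -60 mod 360
= 300°


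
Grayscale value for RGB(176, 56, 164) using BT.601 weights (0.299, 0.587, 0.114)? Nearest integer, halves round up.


Gray = 0.299×R + 0.587×G + 0.114×B
Gray = 0.299×176 + 0.587×56 + 0.114×164
Gray = 52.624 + 32.872 + 18.696
Gray = 104.192 → round half up → 104
Gray = 104


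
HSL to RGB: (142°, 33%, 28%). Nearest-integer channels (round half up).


H=142°, S=0.33, L=0.28
C = (1-|2L-1|)×S = (1-|-0.44|)×0.33 = 0.1848
H' = H/60 = 142/60 ≈ 2.3667; X = C×(1-|H' mod 2 - 1|) = 0.06776
m = L - C/2 = 0.28 - 0.0924 = 0.1876
Sector ⌊H'⌋ = 2 → (R',G',B') = (0.0, 0.1848, 0.06776)
RGB = ((R'+m)×255, (G'+m)×255, (B'+m)×255) = (47.838, 94.962, 65.1168)
Round half up → RGB(48, 95, 65)


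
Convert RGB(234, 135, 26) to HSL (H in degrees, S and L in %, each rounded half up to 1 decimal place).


Normalize: R'=234/255≈0.9176, G'=135/255≈0.5294, B'=26/255≈0.1020
Max=234/255, Min=26/255, Δ=Max-Min=208/255
L = (Max+Min)/2 = (234+26)/510 = 260/510 = 0.50980… → L = 51.0%
L > 0.5 → S = Δ/(2-Max-Min) = 208/(510-234-26) = 208/250 = 0.832 → S = 83.2%
(the 1/255 factors cancel in S and H, so raw channel differences can be used)
Max is R' → H = 60 × (((G-B)/Δ) mod 6) = 60 × (((135-26)/208) mod 6)
  109/208 = 0.5240…
  H = 60 × 0.5240… = 31.442…° → H = 31.4°
= HSL(31.4°, 83.2%, 51.0%)


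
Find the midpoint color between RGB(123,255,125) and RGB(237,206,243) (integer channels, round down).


Midpoint: each channel = ⌊(C₁+C₂)/2⌋
R: ⌊(123+237)/2⌋ = 180
G: ⌊(255+206)/2⌋ = 230
B: ⌊(125+243)/2⌋ = 184
= RGB(180, 230, 184)


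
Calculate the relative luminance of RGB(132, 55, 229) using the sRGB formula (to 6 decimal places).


Linearize each channel (sRGB transfer function): c = v/255; c_lin = c/12.92 if c ≤ 0.04045, else ((c+0.055)/1.055)^2.4
  R: 132/255 ≈ 0.517647 > 0.04045 → ((0.517647+0.055)/1.055)^2.4 ≈ 0.230740
  G: 55/255 ≈ 0.215686 > 0.04045 → ((0.215686+0.055)/1.055)^2.4 ≈ 0.038204
  B: 229/255 ≈ 0.898039 > 0.04045 → ((0.898039+0.055)/1.055)^2.4 ≈ 0.783538
R_lin = 0.230740, G_lin = 0.038204, B_lin = 0.783538
L = 0.2126×R + 0.7152×G + 0.0722×B
L = 0.2126×0.230740 + 0.7152×0.038204 + 0.0722×0.783538
L ≈ 0.132951
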